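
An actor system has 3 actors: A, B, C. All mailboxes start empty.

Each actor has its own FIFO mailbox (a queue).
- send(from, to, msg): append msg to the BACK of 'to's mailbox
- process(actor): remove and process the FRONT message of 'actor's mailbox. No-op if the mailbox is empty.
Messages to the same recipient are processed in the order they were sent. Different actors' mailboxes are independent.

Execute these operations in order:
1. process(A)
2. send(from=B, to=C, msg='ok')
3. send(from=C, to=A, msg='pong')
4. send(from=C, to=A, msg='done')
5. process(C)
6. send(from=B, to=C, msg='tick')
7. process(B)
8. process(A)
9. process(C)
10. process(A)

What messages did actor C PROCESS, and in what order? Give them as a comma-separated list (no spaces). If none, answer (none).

Answer: ok,tick

Derivation:
After 1 (process(A)): A:[] B:[] C:[]
After 2 (send(from=B, to=C, msg='ok')): A:[] B:[] C:[ok]
After 3 (send(from=C, to=A, msg='pong')): A:[pong] B:[] C:[ok]
After 4 (send(from=C, to=A, msg='done')): A:[pong,done] B:[] C:[ok]
After 5 (process(C)): A:[pong,done] B:[] C:[]
After 6 (send(from=B, to=C, msg='tick')): A:[pong,done] B:[] C:[tick]
After 7 (process(B)): A:[pong,done] B:[] C:[tick]
After 8 (process(A)): A:[done] B:[] C:[tick]
After 9 (process(C)): A:[done] B:[] C:[]
After 10 (process(A)): A:[] B:[] C:[]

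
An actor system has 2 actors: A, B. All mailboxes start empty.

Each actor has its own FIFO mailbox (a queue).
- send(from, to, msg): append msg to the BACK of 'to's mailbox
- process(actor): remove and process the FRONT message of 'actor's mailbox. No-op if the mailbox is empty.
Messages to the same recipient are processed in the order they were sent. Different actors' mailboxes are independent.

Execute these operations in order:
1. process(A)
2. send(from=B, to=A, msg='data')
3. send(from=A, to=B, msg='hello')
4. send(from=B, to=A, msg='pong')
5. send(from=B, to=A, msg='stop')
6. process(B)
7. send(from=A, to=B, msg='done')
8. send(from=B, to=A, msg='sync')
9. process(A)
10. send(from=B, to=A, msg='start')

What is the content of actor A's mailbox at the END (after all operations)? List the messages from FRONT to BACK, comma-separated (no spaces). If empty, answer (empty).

Answer: pong,stop,sync,start

Derivation:
After 1 (process(A)): A:[] B:[]
After 2 (send(from=B, to=A, msg='data')): A:[data] B:[]
After 3 (send(from=A, to=B, msg='hello')): A:[data] B:[hello]
After 4 (send(from=B, to=A, msg='pong')): A:[data,pong] B:[hello]
After 5 (send(from=B, to=A, msg='stop')): A:[data,pong,stop] B:[hello]
After 6 (process(B)): A:[data,pong,stop] B:[]
After 7 (send(from=A, to=B, msg='done')): A:[data,pong,stop] B:[done]
After 8 (send(from=B, to=A, msg='sync')): A:[data,pong,stop,sync] B:[done]
After 9 (process(A)): A:[pong,stop,sync] B:[done]
After 10 (send(from=B, to=A, msg='start')): A:[pong,stop,sync,start] B:[done]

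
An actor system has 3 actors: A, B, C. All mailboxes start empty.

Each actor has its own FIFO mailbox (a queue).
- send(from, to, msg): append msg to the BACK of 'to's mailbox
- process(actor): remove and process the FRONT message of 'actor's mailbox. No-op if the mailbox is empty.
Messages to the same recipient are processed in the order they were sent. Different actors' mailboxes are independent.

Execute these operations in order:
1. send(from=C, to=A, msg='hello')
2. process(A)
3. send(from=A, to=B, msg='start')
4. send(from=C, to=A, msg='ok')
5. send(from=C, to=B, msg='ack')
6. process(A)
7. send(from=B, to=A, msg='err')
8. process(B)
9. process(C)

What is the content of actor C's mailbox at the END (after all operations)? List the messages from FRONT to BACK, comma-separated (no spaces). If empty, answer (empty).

After 1 (send(from=C, to=A, msg='hello')): A:[hello] B:[] C:[]
After 2 (process(A)): A:[] B:[] C:[]
After 3 (send(from=A, to=B, msg='start')): A:[] B:[start] C:[]
After 4 (send(from=C, to=A, msg='ok')): A:[ok] B:[start] C:[]
After 5 (send(from=C, to=B, msg='ack')): A:[ok] B:[start,ack] C:[]
After 6 (process(A)): A:[] B:[start,ack] C:[]
After 7 (send(from=B, to=A, msg='err')): A:[err] B:[start,ack] C:[]
After 8 (process(B)): A:[err] B:[ack] C:[]
After 9 (process(C)): A:[err] B:[ack] C:[]

Answer: (empty)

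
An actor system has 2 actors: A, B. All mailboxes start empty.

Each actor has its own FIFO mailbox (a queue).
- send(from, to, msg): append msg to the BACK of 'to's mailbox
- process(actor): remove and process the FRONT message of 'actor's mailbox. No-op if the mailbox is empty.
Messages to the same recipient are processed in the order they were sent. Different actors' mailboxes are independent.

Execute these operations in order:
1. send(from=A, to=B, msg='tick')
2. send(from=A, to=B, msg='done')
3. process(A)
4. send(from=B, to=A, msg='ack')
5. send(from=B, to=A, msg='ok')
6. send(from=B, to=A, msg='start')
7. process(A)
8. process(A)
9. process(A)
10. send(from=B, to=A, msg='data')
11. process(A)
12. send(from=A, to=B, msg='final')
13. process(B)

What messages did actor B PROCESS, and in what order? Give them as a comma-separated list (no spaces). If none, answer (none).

After 1 (send(from=A, to=B, msg='tick')): A:[] B:[tick]
After 2 (send(from=A, to=B, msg='done')): A:[] B:[tick,done]
After 3 (process(A)): A:[] B:[tick,done]
After 4 (send(from=B, to=A, msg='ack')): A:[ack] B:[tick,done]
After 5 (send(from=B, to=A, msg='ok')): A:[ack,ok] B:[tick,done]
After 6 (send(from=B, to=A, msg='start')): A:[ack,ok,start] B:[tick,done]
After 7 (process(A)): A:[ok,start] B:[tick,done]
After 8 (process(A)): A:[start] B:[tick,done]
After 9 (process(A)): A:[] B:[tick,done]
After 10 (send(from=B, to=A, msg='data')): A:[data] B:[tick,done]
After 11 (process(A)): A:[] B:[tick,done]
After 12 (send(from=A, to=B, msg='final')): A:[] B:[tick,done,final]
After 13 (process(B)): A:[] B:[done,final]

Answer: tick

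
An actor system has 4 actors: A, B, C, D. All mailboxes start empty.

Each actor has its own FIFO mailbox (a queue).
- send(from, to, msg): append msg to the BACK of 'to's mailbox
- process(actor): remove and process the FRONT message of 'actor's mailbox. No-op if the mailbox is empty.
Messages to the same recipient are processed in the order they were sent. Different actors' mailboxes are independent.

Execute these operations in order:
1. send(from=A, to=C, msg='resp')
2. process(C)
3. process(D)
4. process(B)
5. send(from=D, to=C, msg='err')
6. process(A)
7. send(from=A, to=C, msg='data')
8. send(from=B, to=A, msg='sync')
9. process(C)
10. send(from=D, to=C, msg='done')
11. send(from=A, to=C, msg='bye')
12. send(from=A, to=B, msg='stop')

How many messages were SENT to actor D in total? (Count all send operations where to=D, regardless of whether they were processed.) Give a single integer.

Answer: 0

Derivation:
After 1 (send(from=A, to=C, msg='resp')): A:[] B:[] C:[resp] D:[]
After 2 (process(C)): A:[] B:[] C:[] D:[]
After 3 (process(D)): A:[] B:[] C:[] D:[]
After 4 (process(B)): A:[] B:[] C:[] D:[]
After 5 (send(from=D, to=C, msg='err')): A:[] B:[] C:[err] D:[]
After 6 (process(A)): A:[] B:[] C:[err] D:[]
After 7 (send(from=A, to=C, msg='data')): A:[] B:[] C:[err,data] D:[]
After 8 (send(from=B, to=A, msg='sync')): A:[sync] B:[] C:[err,data] D:[]
After 9 (process(C)): A:[sync] B:[] C:[data] D:[]
After 10 (send(from=D, to=C, msg='done')): A:[sync] B:[] C:[data,done] D:[]
After 11 (send(from=A, to=C, msg='bye')): A:[sync] B:[] C:[data,done,bye] D:[]
After 12 (send(from=A, to=B, msg='stop')): A:[sync] B:[stop] C:[data,done,bye] D:[]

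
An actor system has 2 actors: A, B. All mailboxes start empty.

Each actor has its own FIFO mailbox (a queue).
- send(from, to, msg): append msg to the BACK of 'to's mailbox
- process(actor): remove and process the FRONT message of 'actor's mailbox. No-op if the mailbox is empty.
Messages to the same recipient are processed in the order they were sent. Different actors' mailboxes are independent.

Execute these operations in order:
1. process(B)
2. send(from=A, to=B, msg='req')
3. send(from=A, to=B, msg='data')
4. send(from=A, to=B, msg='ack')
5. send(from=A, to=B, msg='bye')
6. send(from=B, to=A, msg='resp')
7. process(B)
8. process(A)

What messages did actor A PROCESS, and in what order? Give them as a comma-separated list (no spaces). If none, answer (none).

Answer: resp

Derivation:
After 1 (process(B)): A:[] B:[]
After 2 (send(from=A, to=B, msg='req')): A:[] B:[req]
After 3 (send(from=A, to=B, msg='data')): A:[] B:[req,data]
After 4 (send(from=A, to=B, msg='ack')): A:[] B:[req,data,ack]
After 5 (send(from=A, to=B, msg='bye')): A:[] B:[req,data,ack,bye]
After 6 (send(from=B, to=A, msg='resp')): A:[resp] B:[req,data,ack,bye]
After 7 (process(B)): A:[resp] B:[data,ack,bye]
After 8 (process(A)): A:[] B:[data,ack,bye]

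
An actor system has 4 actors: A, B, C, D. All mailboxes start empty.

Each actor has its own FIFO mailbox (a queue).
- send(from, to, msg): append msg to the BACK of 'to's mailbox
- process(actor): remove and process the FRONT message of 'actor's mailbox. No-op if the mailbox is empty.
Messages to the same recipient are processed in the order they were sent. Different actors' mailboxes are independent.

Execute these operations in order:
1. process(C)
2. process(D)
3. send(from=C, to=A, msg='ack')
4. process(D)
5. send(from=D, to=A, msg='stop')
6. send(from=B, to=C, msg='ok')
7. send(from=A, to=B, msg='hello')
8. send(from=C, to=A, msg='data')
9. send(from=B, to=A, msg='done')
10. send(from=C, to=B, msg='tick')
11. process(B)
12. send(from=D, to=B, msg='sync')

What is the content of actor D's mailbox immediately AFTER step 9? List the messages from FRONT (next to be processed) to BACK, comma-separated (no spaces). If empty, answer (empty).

After 1 (process(C)): A:[] B:[] C:[] D:[]
After 2 (process(D)): A:[] B:[] C:[] D:[]
After 3 (send(from=C, to=A, msg='ack')): A:[ack] B:[] C:[] D:[]
After 4 (process(D)): A:[ack] B:[] C:[] D:[]
After 5 (send(from=D, to=A, msg='stop')): A:[ack,stop] B:[] C:[] D:[]
After 6 (send(from=B, to=C, msg='ok')): A:[ack,stop] B:[] C:[ok] D:[]
After 7 (send(from=A, to=B, msg='hello')): A:[ack,stop] B:[hello] C:[ok] D:[]
After 8 (send(from=C, to=A, msg='data')): A:[ack,stop,data] B:[hello] C:[ok] D:[]
After 9 (send(from=B, to=A, msg='done')): A:[ack,stop,data,done] B:[hello] C:[ok] D:[]

(empty)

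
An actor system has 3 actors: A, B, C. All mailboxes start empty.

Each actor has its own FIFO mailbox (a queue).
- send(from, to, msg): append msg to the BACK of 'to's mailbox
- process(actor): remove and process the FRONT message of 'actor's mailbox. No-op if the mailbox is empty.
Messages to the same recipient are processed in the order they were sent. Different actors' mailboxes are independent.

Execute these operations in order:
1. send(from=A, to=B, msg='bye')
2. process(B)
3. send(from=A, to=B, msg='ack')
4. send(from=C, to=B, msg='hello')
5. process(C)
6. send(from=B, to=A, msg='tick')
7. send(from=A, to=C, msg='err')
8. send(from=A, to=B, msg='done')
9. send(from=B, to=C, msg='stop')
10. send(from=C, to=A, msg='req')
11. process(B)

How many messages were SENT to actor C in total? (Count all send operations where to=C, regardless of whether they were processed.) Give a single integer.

After 1 (send(from=A, to=B, msg='bye')): A:[] B:[bye] C:[]
After 2 (process(B)): A:[] B:[] C:[]
After 3 (send(from=A, to=B, msg='ack')): A:[] B:[ack] C:[]
After 4 (send(from=C, to=B, msg='hello')): A:[] B:[ack,hello] C:[]
After 5 (process(C)): A:[] B:[ack,hello] C:[]
After 6 (send(from=B, to=A, msg='tick')): A:[tick] B:[ack,hello] C:[]
After 7 (send(from=A, to=C, msg='err')): A:[tick] B:[ack,hello] C:[err]
After 8 (send(from=A, to=B, msg='done')): A:[tick] B:[ack,hello,done] C:[err]
After 9 (send(from=B, to=C, msg='stop')): A:[tick] B:[ack,hello,done] C:[err,stop]
After 10 (send(from=C, to=A, msg='req')): A:[tick,req] B:[ack,hello,done] C:[err,stop]
After 11 (process(B)): A:[tick,req] B:[hello,done] C:[err,stop]

Answer: 2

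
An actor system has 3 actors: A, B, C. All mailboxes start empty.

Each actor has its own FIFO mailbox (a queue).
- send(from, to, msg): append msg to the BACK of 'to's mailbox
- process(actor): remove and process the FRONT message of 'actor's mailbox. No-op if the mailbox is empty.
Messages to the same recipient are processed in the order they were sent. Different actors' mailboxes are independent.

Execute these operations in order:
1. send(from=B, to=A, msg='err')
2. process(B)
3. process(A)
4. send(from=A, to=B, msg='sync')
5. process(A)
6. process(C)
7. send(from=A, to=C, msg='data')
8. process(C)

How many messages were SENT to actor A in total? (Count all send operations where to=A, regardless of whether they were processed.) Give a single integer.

Answer: 1

Derivation:
After 1 (send(from=B, to=A, msg='err')): A:[err] B:[] C:[]
After 2 (process(B)): A:[err] B:[] C:[]
After 3 (process(A)): A:[] B:[] C:[]
After 4 (send(from=A, to=B, msg='sync')): A:[] B:[sync] C:[]
After 5 (process(A)): A:[] B:[sync] C:[]
After 6 (process(C)): A:[] B:[sync] C:[]
After 7 (send(from=A, to=C, msg='data')): A:[] B:[sync] C:[data]
After 8 (process(C)): A:[] B:[sync] C:[]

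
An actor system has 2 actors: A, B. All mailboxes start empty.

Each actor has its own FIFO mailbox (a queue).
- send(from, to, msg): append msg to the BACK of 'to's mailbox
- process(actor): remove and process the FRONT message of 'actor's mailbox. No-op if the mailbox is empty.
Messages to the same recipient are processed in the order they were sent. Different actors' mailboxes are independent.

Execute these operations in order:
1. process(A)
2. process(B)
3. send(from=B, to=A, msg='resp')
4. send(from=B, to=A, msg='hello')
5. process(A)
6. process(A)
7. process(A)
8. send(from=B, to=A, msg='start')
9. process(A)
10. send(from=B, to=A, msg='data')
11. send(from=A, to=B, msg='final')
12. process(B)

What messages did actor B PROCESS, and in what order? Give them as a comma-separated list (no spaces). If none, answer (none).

After 1 (process(A)): A:[] B:[]
After 2 (process(B)): A:[] B:[]
After 3 (send(from=B, to=A, msg='resp')): A:[resp] B:[]
After 4 (send(from=B, to=A, msg='hello')): A:[resp,hello] B:[]
After 5 (process(A)): A:[hello] B:[]
After 6 (process(A)): A:[] B:[]
After 7 (process(A)): A:[] B:[]
After 8 (send(from=B, to=A, msg='start')): A:[start] B:[]
After 9 (process(A)): A:[] B:[]
After 10 (send(from=B, to=A, msg='data')): A:[data] B:[]
After 11 (send(from=A, to=B, msg='final')): A:[data] B:[final]
After 12 (process(B)): A:[data] B:[]

Answer: final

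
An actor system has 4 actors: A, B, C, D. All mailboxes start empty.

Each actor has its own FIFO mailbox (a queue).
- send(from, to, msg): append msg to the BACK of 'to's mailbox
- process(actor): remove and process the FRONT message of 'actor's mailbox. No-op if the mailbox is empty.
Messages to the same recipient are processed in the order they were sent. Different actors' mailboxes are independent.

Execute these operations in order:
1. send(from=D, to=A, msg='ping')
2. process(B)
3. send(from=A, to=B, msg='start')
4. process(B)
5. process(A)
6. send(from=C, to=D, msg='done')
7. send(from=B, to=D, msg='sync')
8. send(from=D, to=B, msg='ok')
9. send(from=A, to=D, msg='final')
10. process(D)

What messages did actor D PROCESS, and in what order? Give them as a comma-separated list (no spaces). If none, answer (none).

After 1 (send(from=D, to=A, msg='ping')): A:[ping] B:[] C:[] D:[]
After 2 (process(B)): A:[ping] B:[] C:[] D:[]
After 3 (send(from=A, to=B, msg='start')): A:[ping] B:[start] C:[] D:[]
After 4 (process(B)): A:[ping] B:[] C:[] D:[]
After 5 (process(A)): A:[] B:[] C:[] D:[]
After 6 (send(from=C, to=D, msg='done')): A:[] B:[] C:[] D:[done]
After 7 (send(from=B, to=D, msg='sync')): A:[] B:[] C:[] D:[done,sync]
After 8 (send(from=D, to=B, msg='ok')): A:[] B:[ok] C:[] D:[done,sync]
After 9 (send(from=A, to=D, msg='final')): A:[] B:[ok] C:[] D:[done,sync,final]
After 10 (process(D)): A:[] B:[ok] C:[] D:[sync,final]

Answer: done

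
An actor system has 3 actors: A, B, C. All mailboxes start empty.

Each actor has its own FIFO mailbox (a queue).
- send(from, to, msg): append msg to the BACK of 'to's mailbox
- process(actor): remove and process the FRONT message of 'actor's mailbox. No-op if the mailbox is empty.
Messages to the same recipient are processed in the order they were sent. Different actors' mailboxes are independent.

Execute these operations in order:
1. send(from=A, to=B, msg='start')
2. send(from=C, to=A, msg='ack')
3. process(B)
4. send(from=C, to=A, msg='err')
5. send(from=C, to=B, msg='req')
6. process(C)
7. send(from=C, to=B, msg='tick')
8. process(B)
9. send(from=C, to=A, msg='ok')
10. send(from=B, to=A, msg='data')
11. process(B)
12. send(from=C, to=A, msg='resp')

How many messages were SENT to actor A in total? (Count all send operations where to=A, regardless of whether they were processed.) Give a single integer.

Answer: 5

Derivation:
After 1 (send(from=A, to=B, msg='start')): A:[] B:[start] C:[]
After 2 (send(from=C, to=A, msg='ack')): A:[ack] B:[start] C:[]
After 3 (process(B)): A:[ack] B:[] C:[]
After 4 (send(from=C, to=A, msg='err')): A:[ack,err] B:[] C:[]
After 5 (send(from=C, to=B, msg='req')): A:[ack,err] B:[req] C:[]
After 6 (process(C)): A:[ack,err] B:[req] C:[]
After 7 (send(from=C, to=B, msg='tick')): A:[ack,err] B:[req,tick] C:[]
After 8 (process(B)): A:[ack,err] B:[tick] C:[]
After 9 (send(from=C, to=A, msg='ok')): A:[ack,err,ok] B:[tick] C:[]
After 10 (send(from=B, to=A, msg='data')): A:[ack,err,ok,data] B:[tick] C:[]
After 11 (process(B)): A:[ack,err,ok,data] B:[] C:[]
After 12 (send(from=C, to=A, msg='resp')): A:[ack,err,ok,data,resp] B:[] C:[]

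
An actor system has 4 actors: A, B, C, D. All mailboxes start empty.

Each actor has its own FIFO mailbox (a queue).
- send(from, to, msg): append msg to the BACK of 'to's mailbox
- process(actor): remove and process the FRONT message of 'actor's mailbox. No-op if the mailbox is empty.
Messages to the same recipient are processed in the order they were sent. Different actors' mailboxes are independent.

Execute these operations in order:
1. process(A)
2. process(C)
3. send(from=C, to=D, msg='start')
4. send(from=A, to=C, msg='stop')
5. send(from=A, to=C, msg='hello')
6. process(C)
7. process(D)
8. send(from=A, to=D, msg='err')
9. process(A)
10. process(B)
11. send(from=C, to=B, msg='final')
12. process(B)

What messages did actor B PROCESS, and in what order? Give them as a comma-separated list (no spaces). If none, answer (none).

After 1 (process(A)): A:[] B:[] C:[] D:[]
After 2 (process(C)): A:[] B:[] C:[] D:[]
After 3 (send(from=C, to=D, msg='start')): A:[] B:[] C:[] D:[start]
After 4 (send(from=A, to=C, msg='stop')): A:[] B:[] C:[stop] D:[start]
After 5 (send(from=A, to=C, msg='hello')): A:[] B:[] C:[stop,hello] D:[start]
After 6 (process(C)): A:[] B:[] C:[hello] D:[start]
After 7 (process(D)): A:[] B:[] C:[hello] D:[]
After 8 (send(from=A, to=D, msg='err')): A:[] B:[] C:[hello] D:[err]
After 9 (process(A)): A:[] B:[] C:[hello] D:[err]
After 10 (process(B)): A:[] B:[] C:[hello] D:[err]
After 11 (send(from=C, to=B, msg='final')): A:[] B:[final] C:[hello] D:[err]
After 12 (process(B)): A:[] B:[] C:[hello] D:[err]

Answer: final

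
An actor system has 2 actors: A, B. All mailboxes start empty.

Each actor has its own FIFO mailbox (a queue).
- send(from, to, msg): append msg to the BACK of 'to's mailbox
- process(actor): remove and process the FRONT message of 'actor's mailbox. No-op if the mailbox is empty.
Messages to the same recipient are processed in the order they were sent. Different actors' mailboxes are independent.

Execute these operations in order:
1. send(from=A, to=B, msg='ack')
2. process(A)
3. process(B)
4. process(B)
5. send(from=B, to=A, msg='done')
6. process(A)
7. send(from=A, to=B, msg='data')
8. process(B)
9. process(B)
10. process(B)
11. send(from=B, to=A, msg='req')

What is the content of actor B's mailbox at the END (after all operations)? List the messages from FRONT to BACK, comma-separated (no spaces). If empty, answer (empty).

Answer: (empty)

Derivation:
After 1 (send(from=A, to=B, msg='ack')): A:[] B:[ack]
After 2 (process(A)): A:[] B:[ack]
After 3 (process(B)): A:[] B:[]
After 4 (process(B)): A:[] B:[]
After 5 (send(from=B, to=A, msg='done')): A:[done] B:[]
After 6 (process(A)): A:[] B:[]
After 7 (send(from=A, to=B, msg='data')): A:[] B:[data]
After 8 (process(B)): A:[] B:[]
After 9 (process(B)): A:[] B:[]
After 10 (process(B)): A:[] B:[]
After 11 (send(from=B, to=A, msg='req')): A:[req] B:[]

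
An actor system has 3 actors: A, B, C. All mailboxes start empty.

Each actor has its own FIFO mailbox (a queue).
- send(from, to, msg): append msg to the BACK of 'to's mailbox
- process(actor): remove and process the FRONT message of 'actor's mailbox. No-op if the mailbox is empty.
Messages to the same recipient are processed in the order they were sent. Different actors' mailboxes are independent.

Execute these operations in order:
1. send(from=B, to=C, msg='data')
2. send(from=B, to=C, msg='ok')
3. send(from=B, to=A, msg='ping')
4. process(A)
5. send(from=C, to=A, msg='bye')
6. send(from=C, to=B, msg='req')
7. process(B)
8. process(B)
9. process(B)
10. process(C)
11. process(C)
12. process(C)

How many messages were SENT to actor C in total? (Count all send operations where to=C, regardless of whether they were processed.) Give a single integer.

Answer: 2

Derivation:
After 1 (send(from=B, to=C, msg='data')): A:[] B:[] C:[data]
After 2 (send(from=B, to=C, msg='ok')): A:[] B:[] C:[data,ok]
After 3 (send(from=B, to=A, msg='ping')): A:[ping] B:[] C:[data,ok]
After 4 (process(A)): A:[] B:[] C:[data,ok]
After 5 (send(from=C, to=A, msg='bye')): A:[bye] B:[] C:[data,ok]
After 6 (send(from=C, to=B, msg='req')): A:[bye] B:[req] C:[data,ok]
After 7 (process(B)): A:[bye] B:[] C:[data,ok]
After 8 (process(B)): A:[bye] B:[] C:[data,ok]
After 9 (process(B)): A:[bye] B:[] C:[data,ok]
After 10 (process(C)): A:[bye] B:[] C:[ok]
After 11 (process(C)): A:[bye] B:[] C:[]
After 12 (process(C)): A:[bye] B:[] C:[]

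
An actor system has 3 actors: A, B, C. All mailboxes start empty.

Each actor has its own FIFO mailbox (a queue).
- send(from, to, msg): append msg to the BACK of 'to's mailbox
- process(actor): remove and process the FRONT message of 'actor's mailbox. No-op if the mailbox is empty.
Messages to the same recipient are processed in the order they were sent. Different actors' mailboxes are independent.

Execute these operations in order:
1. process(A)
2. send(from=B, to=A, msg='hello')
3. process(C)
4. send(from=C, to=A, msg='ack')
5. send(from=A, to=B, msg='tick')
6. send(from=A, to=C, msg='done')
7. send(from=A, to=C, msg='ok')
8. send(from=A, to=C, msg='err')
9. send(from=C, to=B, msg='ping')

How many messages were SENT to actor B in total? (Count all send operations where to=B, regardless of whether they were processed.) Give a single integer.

Answer: 2

Derivation:
After 1 (process(A)): A:[] B:[] C:[]
After 2 (send(from=B, to=A, msg='hello')): A:[hello] B:[] C:[]
After 3 (process(C)): A:[hello] B:[] C:[]
After 4 (send(from=C, to=A, msg='ack')): A:[hello,ack] B:[] C:[]
After 5 (send(from=A, to=B, msg='tick')): A:[hello,ack] B:[tick] C:[]
After 6 (send(from=A, to=C, msg='done')): A:[hello,ack] B:[tick] C:[done]
After 7 (send(from=A, to=C, msg='ok')): A:[hello,ack] B:[tick] C:[done,ok]
After 8 (send(from=A, to=C, msg='err')): A:[hello,ack] B:[tick] C:[done,ok,err]
After 9 (send(from=C, to=B, msg='ping')): A:[hello,ack] B:[tick,ping] C:[done,ok,err]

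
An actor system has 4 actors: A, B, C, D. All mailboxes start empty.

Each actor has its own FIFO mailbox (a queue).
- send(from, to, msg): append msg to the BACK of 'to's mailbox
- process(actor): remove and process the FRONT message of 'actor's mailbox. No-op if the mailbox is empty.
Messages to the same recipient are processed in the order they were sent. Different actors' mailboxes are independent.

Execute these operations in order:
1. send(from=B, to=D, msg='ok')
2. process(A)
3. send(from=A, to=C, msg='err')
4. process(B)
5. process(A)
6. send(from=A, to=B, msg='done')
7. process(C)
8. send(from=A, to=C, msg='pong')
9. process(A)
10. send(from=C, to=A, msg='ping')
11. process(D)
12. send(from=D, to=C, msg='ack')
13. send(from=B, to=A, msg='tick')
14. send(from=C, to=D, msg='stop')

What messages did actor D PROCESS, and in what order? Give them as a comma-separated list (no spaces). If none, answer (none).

After 1 (send(from=B, to=D, msg='ok')): A:[] B:[] C:[] D:[ok]
After 2 (process(A)): A:[] B:[] C:[] D:[ok]
After 3 (send(from=A, to=C, msg='err')): A:[] B:[] C:[err] D:[ok]
After 4 (process(B)): A:[] B:[] C:[err] D:[ok]
After 5 (process(A)): A:[] B:[] C:[err] D:[ok]
After 6 (send(from=A, to=B, msg='done')): A:[] B:[done] C:[err] D:[ok]
After 7 (process(C)): A:[] B:[done] C:[] D:[ok]
After 8 (send(from=A, to=C, msg='pong')): A:[] B:[done] C:[pong] D:[ok]
After 9 (process(A)): A:[] B:[done] C:[pong] D:[ok]
After 10 (send(from=C, to=A, msg='ping')): A:[ping] B:[done] C:[pong] D:[ok]
After 11 (process(D)): A:[ping] B:[done] C:[pong] D:[]
After 12 (send(from=D, to=C, msg='ack')): A:[ping] B:[done] C:[pong,ack] D:[]
After 13 (send(from=B, to=A, msg='tick')): A:[ping,tick] B:[done] C:[pong,ack] D:[]
After 14 (send(from=C, to=D, msg='stop')): A:[ping,tick] B:[done] C:[pong,ack] D:[stop]

Answer: ok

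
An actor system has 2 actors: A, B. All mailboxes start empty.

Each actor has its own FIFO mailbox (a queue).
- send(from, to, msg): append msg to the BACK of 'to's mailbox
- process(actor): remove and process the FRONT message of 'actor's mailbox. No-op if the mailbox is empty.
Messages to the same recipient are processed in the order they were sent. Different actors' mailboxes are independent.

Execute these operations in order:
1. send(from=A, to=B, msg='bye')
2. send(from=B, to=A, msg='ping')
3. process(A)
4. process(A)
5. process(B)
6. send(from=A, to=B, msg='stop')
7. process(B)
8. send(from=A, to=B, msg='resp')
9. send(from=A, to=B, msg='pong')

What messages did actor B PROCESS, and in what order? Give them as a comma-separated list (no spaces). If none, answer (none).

After 1 (send(from=A, to=B, msg='bye')): A:[] B:[bye]
After 2 (send(from=B, to=A, msg='ping')): A:[ping] B:[bye]
After 3 (process(A)): A:[] B:[bye]
After 4 (process(A)): A:[] B:[bye]
After 5 (process(B)): A:[] B:[]
After 6 (send(from=A, to=B, msg='stop')): A:[] B:[stop]
After 7 (process(B)): A:[] B:[]
After 8 (send(from=A, to=B, msg='resp')): A:[] B:[resp]
After 9 (send(from=A, to=B, msg='pong')): A:[] B:[resp,pong]

Answer: bye,stop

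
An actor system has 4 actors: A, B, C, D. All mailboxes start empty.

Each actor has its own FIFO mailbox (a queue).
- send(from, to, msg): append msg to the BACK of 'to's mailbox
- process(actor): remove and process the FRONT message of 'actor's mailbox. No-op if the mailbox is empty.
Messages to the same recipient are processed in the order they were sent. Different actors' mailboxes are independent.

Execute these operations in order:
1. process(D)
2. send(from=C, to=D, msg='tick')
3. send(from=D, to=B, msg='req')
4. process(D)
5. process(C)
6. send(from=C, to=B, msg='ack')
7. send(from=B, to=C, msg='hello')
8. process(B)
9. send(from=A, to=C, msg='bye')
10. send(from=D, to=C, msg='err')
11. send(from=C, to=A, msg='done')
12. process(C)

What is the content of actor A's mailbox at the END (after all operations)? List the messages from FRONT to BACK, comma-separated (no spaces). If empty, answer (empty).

After 1 (process(D)): A:[] B:[] C:[] D:[]
After 2 (send(from=C, to=D, msg='tick')): A:[] B:[] C:[] D:[tick]
After 3 (send(from=D, to=B, msg='req')): A:[] B:[req] C:[] D:[tick]
After 4 (process(D)): A:[] B:[req] C:[] D:[]
After 5 (process(C)): A:[] B:[req] C:[] D:[]
After 6 (send(from=C, to=B, msg='ack')): A:[] B:[req,ack] C:[] D:[]
After 7 (send(from=B, to=C, msg='hello')): A:[] B:[req,ack] C:[hello] D:[]
After 8 (process(B)): A:[] B:[ack] C:[hello] D:[]
After 9 (send(from=A, to=C, msg='bye')): A:[] B:[ack] C:[hello,bye] D:[]
After 10 (send(from=D, to=C, msg='err')): A:[] B:[ack] C:[hello,bye,err] D:[]
After 11 (send(from=C, to=A, msg='done')): A:[done] B:[ack] C:[hello,bye,err] D:[]
After 12 (process(C)): A:[done] B:[ack] C:[bye,err] D:[]

Answer: done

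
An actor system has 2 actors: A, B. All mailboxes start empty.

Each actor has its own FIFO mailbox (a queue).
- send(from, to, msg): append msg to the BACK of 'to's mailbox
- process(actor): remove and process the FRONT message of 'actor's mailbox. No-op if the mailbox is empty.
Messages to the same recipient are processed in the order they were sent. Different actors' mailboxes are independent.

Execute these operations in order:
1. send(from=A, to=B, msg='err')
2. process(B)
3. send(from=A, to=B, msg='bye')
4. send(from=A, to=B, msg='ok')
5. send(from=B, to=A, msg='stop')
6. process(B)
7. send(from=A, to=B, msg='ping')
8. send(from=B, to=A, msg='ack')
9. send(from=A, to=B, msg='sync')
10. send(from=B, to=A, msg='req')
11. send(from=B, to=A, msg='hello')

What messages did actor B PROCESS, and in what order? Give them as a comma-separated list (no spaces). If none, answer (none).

After 1 (send(from=A, to=B, msg='err')): A:[] B:[err]
After 2 (process(B)): A:[] B:[]
After 3 (send(from=A, to=B, msg='bye')): A:[] B:[bye]
After 4 (send(from=A, to=B, msg='ok')): A:[] B:[bye,ok]
After 5 (send(from=B, to=A, msg='stop')): A:[stop] B:[bye,ok]
After 6 (process(B)): A:[stop] B:[ok]
After 7 (send(from=A, to=B, msg='ping')): A:[stop] B:[ok,ping]
After 8 (send(from=B, to=A, msg='ack')): A:[stop,ack] B:[ok,ping]
After 9 (send(from=A, to=B, msg='sync')): A:[stop,ack] B:[ok,ping,sync]
After 10 (send(from=B, to=A, msg='req')): A:[stop,ack,req] B:[ok,ping,sync]
After 11 (send(from=B, to=A, msg='hello')): A:[stop,ack,req,hello] B:[ok,ping,sync]

Answer: err,bye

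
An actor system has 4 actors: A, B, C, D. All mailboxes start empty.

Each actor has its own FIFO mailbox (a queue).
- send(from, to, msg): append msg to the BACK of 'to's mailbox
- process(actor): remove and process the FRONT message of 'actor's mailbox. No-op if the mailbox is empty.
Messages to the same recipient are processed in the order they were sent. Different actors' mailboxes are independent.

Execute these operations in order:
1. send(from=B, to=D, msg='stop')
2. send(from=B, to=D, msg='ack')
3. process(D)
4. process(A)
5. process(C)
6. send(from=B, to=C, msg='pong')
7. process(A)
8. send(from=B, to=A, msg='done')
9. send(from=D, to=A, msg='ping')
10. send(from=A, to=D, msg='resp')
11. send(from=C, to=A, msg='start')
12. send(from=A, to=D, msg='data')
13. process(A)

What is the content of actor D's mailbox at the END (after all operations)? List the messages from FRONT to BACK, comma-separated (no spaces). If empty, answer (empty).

After 1 (send(from=B, to=D, msg='stop')): A:[] B:[] C:[] D:[stop]
After 2 (send(from=B, to=D, msg='ack')): A:[] B:[] C:[] D:[stop,ack]
After 3 (process(D)): A:[] B:[] C:[] D:[ack]
After 4 (process(A)): A:[] B:[] C:[] D:[ack]
After 5 (process(C)): A:[] B:[] C:[] D:[ack]
After 6 (send(from=B, to=C, msg='pong')): A:[] B:[] C:[pong] D:[ack]
After 7 (process(A)): A:[] B:[] C:[pong] D:[ack]
After 8 (send(from=B, to=A, msg='done')): A:[done] B:[] C:[pong] D:[ack]
After 9 (send(from=D, to=A, msg='ping')): A:[done,ping] B:[] C:[pong] D:[ack]
After 10 (send(from=A, to=D, msg='resp')): A:[done,ping] B:[] C:[pong] D:[ack,resp]
After 11 (send(from=C, to=A, msg='start')): A:[done,ping,start] B:[] C:[pong] D:[ack,resp]
After 12 (send(from=A, to=D, msg='data')): A:[done,ping,start] B:[] C:[pong] D:[ack,resp,data]
After 13 (process(A)): A:[ping,start] B:[] C:[pong] D:[ack,resp,data]

Answer: ack,resp,data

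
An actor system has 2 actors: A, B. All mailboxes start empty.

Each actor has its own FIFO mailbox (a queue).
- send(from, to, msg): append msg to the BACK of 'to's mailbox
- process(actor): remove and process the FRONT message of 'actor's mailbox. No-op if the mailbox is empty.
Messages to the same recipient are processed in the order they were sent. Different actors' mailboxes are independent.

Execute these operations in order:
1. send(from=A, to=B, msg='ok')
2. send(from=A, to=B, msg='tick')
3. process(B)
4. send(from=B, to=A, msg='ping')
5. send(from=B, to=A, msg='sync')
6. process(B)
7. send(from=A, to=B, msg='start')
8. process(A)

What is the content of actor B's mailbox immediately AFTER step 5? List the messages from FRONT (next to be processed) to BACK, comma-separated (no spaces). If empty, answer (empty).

After 1 (send(from=A, to=B, msg='ok')): A:[] B:[ok]
After 2 (send(from=A, to=B, msg='tick')): A:[] B:[ok,tick]
After 3 (process(B)): A:[] B:[tick]
After 4 (send(from=B, to=A, msg='ping')): A:[ping] B:[tick]
After 5 (send(from=B, to=A, msg='sync')): A:[ping,sync] B:[tick]

tick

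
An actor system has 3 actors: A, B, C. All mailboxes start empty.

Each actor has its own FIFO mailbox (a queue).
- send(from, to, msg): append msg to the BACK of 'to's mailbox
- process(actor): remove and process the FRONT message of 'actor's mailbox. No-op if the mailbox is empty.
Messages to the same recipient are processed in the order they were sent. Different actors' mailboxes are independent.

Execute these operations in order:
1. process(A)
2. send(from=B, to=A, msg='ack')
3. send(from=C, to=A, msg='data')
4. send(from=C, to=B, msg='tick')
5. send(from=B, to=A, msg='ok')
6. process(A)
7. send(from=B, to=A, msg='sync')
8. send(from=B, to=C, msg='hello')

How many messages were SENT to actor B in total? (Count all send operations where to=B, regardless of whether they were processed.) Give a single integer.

After 1 (process(A)): A:[] B:[] C:[]
After 2 (send(from=B, to=A, msg='ack')): A:[ack] B:[] C:[]
After 3 (send(from=C, to=A, msg='data')): A:[ack,data] B:[] C:[]
After 4 (send(from=C, to=B, msg='tick')): A:[ack,data] B:[tick] C:[]
After 5 (send(from=B, to=A, msg='ok')): A:[ack,data,ok] B:[tick] C:[]
After 6 (process(A)): A:[data,ok] B:[tick] C:[]
After 7 (send(from=B, to=A, msg='sync')): A:[data,ok,sync] B:[tick] C:[]
After 8 (send(from=B, to=C, msg='hello')): A:[data,ok,sync] B:[tick] C:[hello]

Answer: 1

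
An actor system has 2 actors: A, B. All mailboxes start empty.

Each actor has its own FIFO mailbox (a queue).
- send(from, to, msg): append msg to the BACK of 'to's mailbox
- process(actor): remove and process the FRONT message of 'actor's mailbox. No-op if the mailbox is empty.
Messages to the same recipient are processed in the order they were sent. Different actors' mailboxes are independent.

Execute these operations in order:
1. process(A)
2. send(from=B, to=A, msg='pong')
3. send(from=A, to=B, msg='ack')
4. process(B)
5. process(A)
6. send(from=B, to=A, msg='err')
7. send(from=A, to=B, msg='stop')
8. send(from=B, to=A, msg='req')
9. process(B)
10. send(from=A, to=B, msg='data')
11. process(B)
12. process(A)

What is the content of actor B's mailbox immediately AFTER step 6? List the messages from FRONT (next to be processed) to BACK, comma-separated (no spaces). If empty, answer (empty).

After 1 (process(A)): A:[] B:[]
After 2 (send(from=B, to=A, msg='pong')): A:[pong] B:[]
After 3 (send(from=A, to=B, msg='ack')): A:[pong] B:[ack]
After 4 (process(B)): A:[pong] B:[]
After 5 (process(A)): A:[] B:[]
After 6 (send(from=B, to=A, msg='err')): A:[err] B:[]

(empty)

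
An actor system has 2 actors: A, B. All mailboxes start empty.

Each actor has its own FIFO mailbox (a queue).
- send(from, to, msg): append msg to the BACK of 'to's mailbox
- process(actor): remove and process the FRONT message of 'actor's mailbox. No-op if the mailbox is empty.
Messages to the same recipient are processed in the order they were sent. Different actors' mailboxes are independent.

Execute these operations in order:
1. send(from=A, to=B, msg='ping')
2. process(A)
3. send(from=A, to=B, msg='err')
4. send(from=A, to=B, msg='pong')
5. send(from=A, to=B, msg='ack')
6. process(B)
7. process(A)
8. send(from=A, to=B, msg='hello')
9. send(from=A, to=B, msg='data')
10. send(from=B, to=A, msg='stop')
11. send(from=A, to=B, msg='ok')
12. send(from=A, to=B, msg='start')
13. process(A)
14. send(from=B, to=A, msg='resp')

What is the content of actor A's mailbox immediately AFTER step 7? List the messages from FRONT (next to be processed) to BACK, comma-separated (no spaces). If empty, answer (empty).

After 1 (send(from=A, to=B, msg='ping')): A:[] B:[ping]
After 2 (process(A)): A:[] B:[ping]
After 3 (send(from=A, to=B, msg='err')): A:[] B:[ping,err]
After 4 (send(from=A, to=B, msg='pong')): A:[] B:[ping,err,pong]
After 5 (send(from=A, to=B, msg='ack')): A:[] B:[ping,err,pong,ack]
After 6 (process(B)): A:[] B:[err,pong,ack]
After 7 (process(A)): A:[] B:[err,pong,ack]

(empty)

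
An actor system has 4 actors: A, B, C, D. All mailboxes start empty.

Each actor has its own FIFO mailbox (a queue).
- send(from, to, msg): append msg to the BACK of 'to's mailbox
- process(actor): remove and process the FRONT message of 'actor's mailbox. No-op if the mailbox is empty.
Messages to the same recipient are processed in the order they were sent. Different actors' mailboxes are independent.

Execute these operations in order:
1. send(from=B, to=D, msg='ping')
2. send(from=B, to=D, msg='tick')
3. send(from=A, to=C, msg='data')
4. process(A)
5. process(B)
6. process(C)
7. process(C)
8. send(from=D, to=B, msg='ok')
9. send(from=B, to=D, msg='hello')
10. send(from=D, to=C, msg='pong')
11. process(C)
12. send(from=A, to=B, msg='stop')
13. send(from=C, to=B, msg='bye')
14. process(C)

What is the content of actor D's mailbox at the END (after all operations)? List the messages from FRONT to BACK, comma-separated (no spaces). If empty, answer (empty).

After 1 (send(from=B, to=D, msg='ping')): A:[] B:[] C:[] D:[ping]
After 2 (send(from=B, to=D, msg='tick')): A:[] B:[] C:[] D:[ping,tick]
After 3 (send(from=A, to=C, msg='data')): A:[] B:[] C:[data] D:[ping,tick]
After 4 (process(A)): A:[] B:[] C:[data] D:[ping,tick]
After 5 (process(B)): A:[] B:[] C:[data] D:[ping,tick]
After 6 (process(C)): A:[] B:[] C:[] D:[ping,tick]
After 7 (process(C)): A:[] B:[] C:[] D:[ping,tick]
After 8 (send(from=D, to=B, msg='ok')): A:[] B:[ok] C:[] D:[ping,tick]
After 9 (send(from=B, to=D, msg='hello')): A:[] B:[ok] C:[] D:[ping,tick,hello]
After 10 (send(from=D, to=C, msg='pong')): A:[] B:[ok] C:[pong] D:[ping,tick,hello]
After 11 (process(C)): A:[] B:[ok] C:[] D:[ping,tick,hello]
After 12 (send(from=A, to=B, msg='stop')): A:[] B:[ok,stop] C:[] D:[ping,tick,hello]
After 13 (send(from=C, to=B, msg='bye')): A:[] B:[ok,stop,bye] C:[] D:[ping,tick,hello]
After 14 (process(C)): A:[] B:[ok,stop,bye] C:[] D:[ping,tick,hello]

Answer: ping,tick,hello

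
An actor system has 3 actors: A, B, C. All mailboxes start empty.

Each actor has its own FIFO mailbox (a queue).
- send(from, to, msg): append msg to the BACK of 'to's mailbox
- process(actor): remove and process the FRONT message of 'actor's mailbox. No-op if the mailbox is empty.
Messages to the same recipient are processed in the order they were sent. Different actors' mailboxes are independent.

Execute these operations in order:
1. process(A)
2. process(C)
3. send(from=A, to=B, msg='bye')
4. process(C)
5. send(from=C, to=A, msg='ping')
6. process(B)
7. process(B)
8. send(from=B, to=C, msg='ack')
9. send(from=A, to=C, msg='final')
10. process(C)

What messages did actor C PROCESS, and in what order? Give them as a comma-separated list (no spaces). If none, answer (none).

After 1 (process(A)): A:[] B:[] C:[]
After 2 (process(C)): A:[] B:[] C:[]
After 3 (send(from=A, to=B, msg='bye')): A:[] B:[bye] C:[]
After 4 (process(C)): A:[] B:[bye] C:[]
After 5 (send(from=C, to=A, msg='ping')): A:[ping] B:[bye] C:[]
After 6 (process(B)): A:[ping] B:[] C:[]
After 7 (process(B)): A:[ping] B:[] C:[]
After 8 (send(from=B, to=C, msg='ack')): A:[ping] B:[] C:[ack]
After 9 (send(from=A, to=C, msg='final')): A:[ping] B:[] C:[ack,final]
After 10 (process(C)): A:[ping] B:[] C:[final]

Answer: ack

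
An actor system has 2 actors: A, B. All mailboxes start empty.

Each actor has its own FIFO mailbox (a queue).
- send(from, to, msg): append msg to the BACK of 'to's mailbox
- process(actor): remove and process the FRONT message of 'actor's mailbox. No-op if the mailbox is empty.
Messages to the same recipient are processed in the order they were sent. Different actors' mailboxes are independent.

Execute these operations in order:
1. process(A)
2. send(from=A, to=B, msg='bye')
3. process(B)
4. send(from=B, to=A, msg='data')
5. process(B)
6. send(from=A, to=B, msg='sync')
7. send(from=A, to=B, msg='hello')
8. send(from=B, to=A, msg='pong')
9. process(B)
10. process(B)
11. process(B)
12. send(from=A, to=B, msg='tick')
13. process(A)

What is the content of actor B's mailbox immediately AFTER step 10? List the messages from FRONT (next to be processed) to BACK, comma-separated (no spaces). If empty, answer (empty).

After 1 (process(A)): A:[] B:[]
After 2 (send(from=A, to=B, msg='bye')): A:[] B:[bye]
After 3 (process(B)): A:[] B:[]
After 4 (send(from=B, to=A, msg='data')): A:[data] B:[]
After 5 (process(B)): A:[data] B:[]
After 6 (send(from=A, to=B, msg='sync')): A:[data] B:[sync]
After 7 (send(from=A, to=B, msg='hello')): A:[data] B:[sync,hello]
After 8 (send(from=B, to=A, msg='pong')): A:[data,pong] B:[sync,hello]
After 9 (process(B)): A:[data,pong] B:[hello]
After 10 (process(B)): A:[data,pong] B:[]

(empty)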